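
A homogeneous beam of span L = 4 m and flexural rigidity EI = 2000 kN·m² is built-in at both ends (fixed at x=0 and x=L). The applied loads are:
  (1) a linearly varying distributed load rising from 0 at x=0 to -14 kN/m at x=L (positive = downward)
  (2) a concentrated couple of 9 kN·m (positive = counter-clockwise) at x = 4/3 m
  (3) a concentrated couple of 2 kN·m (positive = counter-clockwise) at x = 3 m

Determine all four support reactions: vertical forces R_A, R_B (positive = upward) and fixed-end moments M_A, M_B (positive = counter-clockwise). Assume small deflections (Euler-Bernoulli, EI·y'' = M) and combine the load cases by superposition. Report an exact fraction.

Load 1 — triangular load w₀=-14 kN/m (0→w₀ over full span):
  R_A = 3w₀L/20 = 3·(-14)·4/20 = -42/5 kN
  M_A = w₀L²/30 = (-14)·4²/30 = -112/15 kN·m
  R_B = 7w₀L/20 = 7·(-14)·4/20 = -98/5 kN
  M_B = -w₀L²/20 = -(-14)·4²/20 = 56/5 kN·m
Load 2 — applied couple M₀=9 kN·m at a=4/3 m (b=L-a=8/3):
  R_A = 6M₀ab/L³ = 6·9·(4/3)·(8/3)/4³ = 3 kN
  M_A = M₀b(2a-b)/L² = 9·(8/3)·(2·(4/3)-(8/3))/4² = 0 kN·m
  R_B = -6M₀ab/L³ = -6·9·(4/3)·(8/3)/4³ = -3 kN
  M_B = M₀a(2b-a)/L² = 9·(4/3)·(2·(8/3)-(4/3))/4² = 3 kN·m
Load 3 — applied couple M₀=2 kN·m at a=3 m (b=L-a=1):
  R_A = 6M₀ab/L³ = 6·2·3·1/4³ = 9/16 kN
  M_A = M₀b(2a-b)/L² = 2·1·(2·3-1)/4² = 5/8 kN·m
  R_B = -6M₀ab/L³ = -6·2·3·1/4³ = -9/16 kN
  M_B = M₀a(2b-a)/L² = 2·3·(2·1-3)/4² = -3/8 kN·m
Superposition: R_A = -387/80 kN, M_A = -821/120 kN·m, R_B = -1853/80 kN, M_B = 553/40 kN·m

R_A = -387/80 kN, M_A = -821/120 kN·m, R_B = -1853/80 kN, M_B = 553/40 kN·m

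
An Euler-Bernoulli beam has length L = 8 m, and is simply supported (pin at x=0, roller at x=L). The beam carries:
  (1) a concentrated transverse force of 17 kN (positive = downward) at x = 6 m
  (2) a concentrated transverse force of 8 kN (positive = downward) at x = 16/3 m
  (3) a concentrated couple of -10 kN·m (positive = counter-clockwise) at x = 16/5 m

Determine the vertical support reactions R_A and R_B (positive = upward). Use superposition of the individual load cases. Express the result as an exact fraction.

Load 1 — point force P=17 kN at a=6 m (b=L-a=2):
  R_A = Pb/L = 17·2/8 = 17/4 kN
  R_B = Pa/L = 17·6/8 = 51/4 kN
Load 2 — point force P=8 kN at a=16/3 m (b=L-a=8/3):
  R_A = Pb/L = 8·(8/3)/8 = 8/3 kN
  R_B = Pa/L = 8·(16/3)/8 = 16/3 kN
Load 3 — applied couple M₀=-10 kN·m at a=16/5 m (b=L-a=24/5):
  R_A = M₀/L = (-10)/8 = -5/4 kN
  R_B = -M₀/L = -(-10)/8 = 5/4 kN
Superposition: R_A = 17/3 kN, R_B = 58/3 kN

R_A = 17/3 kN, R_B = 58/3 kN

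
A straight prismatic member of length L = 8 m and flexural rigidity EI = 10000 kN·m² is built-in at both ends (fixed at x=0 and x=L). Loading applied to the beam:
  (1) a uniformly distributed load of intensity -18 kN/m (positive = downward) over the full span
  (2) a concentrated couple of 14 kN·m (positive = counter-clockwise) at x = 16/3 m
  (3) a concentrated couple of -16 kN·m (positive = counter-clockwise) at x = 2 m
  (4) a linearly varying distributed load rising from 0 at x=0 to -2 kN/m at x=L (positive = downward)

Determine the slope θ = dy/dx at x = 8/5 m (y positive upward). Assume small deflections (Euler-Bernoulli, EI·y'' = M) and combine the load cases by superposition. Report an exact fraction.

Load 1 — uniform load w=-18 kN/m over full span:
  θ_1 = -wx(L-x)(L-2x)/(12EI) = -(-18)·(8/5)·(8-(8/5))·(8-2·(8/5))/(12·10000) = 576/78125 rad
Load 2 — applied couple M₀=14 kN·m at a=16/3 m (b=L-a=8/3):
  θ_2 = (R_Ax²/2 - M_Ax)/EI  [x≤a] with R_A=7/3, M_A=14/3 = ((7/3)·(8/5)²/2 - (14/3)·(8/5))/10000 = -7/15625 rad
Load 3 — applied couple M₀=-16 kN·m at a=2 m (b=L-a=6):
  θ_3 = (R_Ax²/2 - M_Ax)/EI  [x≤a] with R_A=-9/4, M_A=3 = ((-9/4)·(8/5)²/2 - 3·(8/5))/10000 = -12/15625 rad
Load 4 — triangular load w₀=-2 kN/m (0→w₀ over full span):
  θ_4 = -w₀(2x(L-x)(L-2x)(x+2L)+x²(L-x)²)/(120LEI) = -(-2)·(2·(8/5)·(8-(8/5))·(8-2·(8/5))·((8/5)+2·8)+(8/5)²·(8-(8/5))²)/(120·8·10000) = 448/1171875 rad
Superposition: θ = Σ θ_i = 7663/1171875 rad ≈ 0.006539 rad

θ(8/5) = 7663/1171875 rad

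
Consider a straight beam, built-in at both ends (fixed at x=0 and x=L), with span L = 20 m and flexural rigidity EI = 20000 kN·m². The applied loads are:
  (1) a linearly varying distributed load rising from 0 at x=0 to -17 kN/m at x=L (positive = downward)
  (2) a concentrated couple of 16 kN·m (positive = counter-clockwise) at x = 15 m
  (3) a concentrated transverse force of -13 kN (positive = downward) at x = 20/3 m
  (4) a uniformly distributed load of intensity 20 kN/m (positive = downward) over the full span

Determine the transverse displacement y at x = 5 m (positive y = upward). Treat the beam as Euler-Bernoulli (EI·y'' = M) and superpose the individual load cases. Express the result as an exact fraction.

Load 1 — triangular load w₀=-17 kN/m (0→w₀ over full span):
  y_1 = -w₀x²(L-x)²(x+2L)/(120LEI) = -(-17)·5²·(20-5)²·(5+2·20)/(120·20·20000) = 459/5120 m
Load 2 — applied couple M₀=16 kN·m at a=15 m (b=L-a=5):
  y_2 = (R_Ax³/6 - M_Ax²/2)/EI  [x≤a] with R_A=9/10, M_A=5 = ((9/10)·5³/6 - 5·5²/2)/20000 = -7/3200 m
Load 3 — point force P=-13 kN at a=20/3 m (b=L-a=40/3):
  y_3 = -Pb²x²(3aL-(3a+b)x)/(6L³EI)  [x≤a] = -(-13)·(40/3)²·5²·(3·(20/3)·20-(3·(20/3)+(40/3))·5)/(6·20³·20000) = 91/6480 m
Load 4 — uniform load w=20 kN/m over full span:
  y_4 = -wx²(L-x)²/(24EI) = -20·5²·(20-5)²/(24·20000) = -15/64 m
Superposition: y = Σ y_i = -275521/2073600 m ≈ -0.132871 m

y(5) = -275521/2073600 m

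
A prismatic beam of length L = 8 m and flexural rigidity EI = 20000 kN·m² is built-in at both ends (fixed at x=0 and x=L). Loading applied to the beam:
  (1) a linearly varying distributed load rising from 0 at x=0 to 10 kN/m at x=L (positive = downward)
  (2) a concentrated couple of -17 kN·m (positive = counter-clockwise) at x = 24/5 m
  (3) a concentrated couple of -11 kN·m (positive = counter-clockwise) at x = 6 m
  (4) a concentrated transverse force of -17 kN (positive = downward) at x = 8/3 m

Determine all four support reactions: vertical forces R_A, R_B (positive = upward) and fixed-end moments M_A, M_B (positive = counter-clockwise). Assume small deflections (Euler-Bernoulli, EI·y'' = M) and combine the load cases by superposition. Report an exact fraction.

R_A = -224617/43200 kN, M_A = -83077/10800 kN·m, R_B = 1218217/43200 kN, M_B = -236557/10800 kN·m

Load 1 — triangular load w₀=10 kN/m (0→w₀ over full span):
  R_A = 3w₀L/20 = 3·10·8/20 = 12 kN
  M_A = w₀L²/30 = 10·8²/30 = 64/3 kN·m
  R_B = 7w₀L/20 = 7·10·8/20 = 28 kN
  M_B = -w₀L²/20 = -10·8²/20 = -32 kN·m
Load 2 — applied couple M₀=-17 kN·m at a=24/5 m (b=L-a=16/5):
  R_A = 6M₀ab/L³ = 6·(-17)·(24/5)·(16/5)/8³ = -153/50 kN
  M_A = M₀b(2a-b)/L² = (-17)·(16/5)·(2·(24/5)-(16/5))/8² = -136/25 kN·m
  R_B = -6M₀ab/L³ = -6·(-17)·(24/5)·(16/5)/8³ = 153/50 kN
  M_B = M₀a(2b-a)/L² = (-17)·(24/5)·(2·(16/5)-(24/5))/8² = -51/25 kN·m
Load 3 — applied couple M₀=-11 kN·m at a=6 m (b=L-a=2):
  R_A = 6M₀ab/L³ = 6·(-11)·6·2/8³ = -99/64 kN
  M_A = M₀b(2a-b)/L² = (-11)·2·(2·6-2)/8² = -55/16 kN·m
  R_B = -6M₀ab/L³ = -6·(-11)·6·2/8³ = 99/64 kN
  M_B = M₀a(2b-a)/L² = (-11)·6·(2·2-6)/8² = 33/16 kN·m
Load 4 — point force P=-17 kN at a=8/3 m (b=L-a=16/3):
  R_A = Pb²(3a+b)/L³ = (-17)·(16/3)²·(3·(8/3)+(16/3))/8³ = -340/27 kN
  M_A = Pab²/L² = (-17)·(8/3)·(16/3)²/8² = -544/27 kN·m
  R_B = Pa²(a+3b)/L³ = (-17)·(8/3)²·((8/3)+3·(16/3))/8³ = -119/27 kN
  M_B = -Pa²b/L² = -(-17)·(8/3)²·(16/3)/8² = 272/27 kN·m
Superposition: R_A = -224617/43200 kN, M_A = -83077/10800 kN·m, R_B = 1218217/43200 kN, M_B = -236557/10800 kN·m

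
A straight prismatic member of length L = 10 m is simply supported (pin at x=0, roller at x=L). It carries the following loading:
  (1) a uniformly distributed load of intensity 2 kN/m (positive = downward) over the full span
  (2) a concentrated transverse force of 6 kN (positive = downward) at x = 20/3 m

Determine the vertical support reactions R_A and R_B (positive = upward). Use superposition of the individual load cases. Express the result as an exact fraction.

Load 1 — uniform load w=2 kN/m over full span:
  R_A = wL/2 = 2·10/2 = 10 kN
  R_B = wL/2 = 2·10/2 = 10 kN
Load 2 — point force P=6 kN at a=20/3 m (b=L-a=10/3):
  R_A = Pb/L = 6·(10/3)/10 = 2 kN
  R_B = Pa/L = 6·(20/3)/10 = 4 kN
Superposition: R_A = 12 kN, R_B = 14 kN

R_A = 12 kN, R_B = 14 kN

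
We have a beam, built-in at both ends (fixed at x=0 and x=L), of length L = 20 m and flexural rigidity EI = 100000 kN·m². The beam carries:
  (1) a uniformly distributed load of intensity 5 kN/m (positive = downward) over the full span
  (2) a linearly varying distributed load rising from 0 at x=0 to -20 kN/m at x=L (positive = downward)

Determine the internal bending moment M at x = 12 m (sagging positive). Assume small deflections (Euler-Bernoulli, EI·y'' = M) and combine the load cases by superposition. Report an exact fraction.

Load 1 — uniform load w=5 kN/m over full span:
  M_1 = wLx/2 - wL²/12 - wx²/2 = 5·20·12/2 - 5·20²/12 - 5·12²/2 = 220/3 kN·m
Load 2 — triangular load w₀=-20 kN/m (0→w₀ over full span):
  M_2 = 3w₀Lx/20 - w₀L²/30 - w₀x³/(6L) = 3·(-20)·20·12/20 - (-20)·20²/30 - (-20)·12³/(6·20) = -496/3 kN·m
Superposition: M = Σ M_i = -92 kN·m ≈ -92.000000 kN·m

M(12) = -92 kN·m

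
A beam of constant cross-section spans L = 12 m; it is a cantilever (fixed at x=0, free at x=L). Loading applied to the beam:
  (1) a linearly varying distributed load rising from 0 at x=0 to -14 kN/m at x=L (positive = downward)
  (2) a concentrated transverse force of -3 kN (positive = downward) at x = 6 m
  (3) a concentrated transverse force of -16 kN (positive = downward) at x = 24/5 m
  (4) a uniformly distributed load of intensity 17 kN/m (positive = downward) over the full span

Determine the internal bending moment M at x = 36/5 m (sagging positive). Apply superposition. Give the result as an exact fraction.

M(36/5) = -7008/125 kN·m

Load 1 — triangular load w₀=-14 kN/m (0→w₀ over full span):
  M_1 = w₀Lx/2 - w₀L²/3 - w₀x³/(6L) = (-14)·12·(36/5)/2 - (-14)·12²/3 - (-14)·(36/5)³/(6·12) = 17472/125 kN·m
Load 2 — point force P=-3 kN at a=6 m (b=L-a=6):
  M_2 = 0  [x>a] = 0 kN·m
Load 3 — point force P=-16 kN at a=24/5 m (b=L-a=36/5):
  M_3 = 0  [x>a] = 0 kN·m
Load 4 — uniform load w=17 kN/m over full span:
  M_4 = -w(L-x)²/2 = -17·(12-(36/5))²/2 = -4896/25 kN·m
Superposition: M = Σ M_i = -7008/125 kN·m ≈ -56.064000 kN·m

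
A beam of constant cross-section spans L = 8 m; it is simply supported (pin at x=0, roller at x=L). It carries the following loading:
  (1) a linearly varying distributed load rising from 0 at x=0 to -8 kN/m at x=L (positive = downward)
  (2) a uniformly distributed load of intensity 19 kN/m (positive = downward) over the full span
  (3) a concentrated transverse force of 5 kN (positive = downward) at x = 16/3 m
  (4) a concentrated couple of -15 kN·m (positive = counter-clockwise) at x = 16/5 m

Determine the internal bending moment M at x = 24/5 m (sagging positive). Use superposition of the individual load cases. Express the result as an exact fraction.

Load 1 — triangular load w₀=-8 kN/m (0→w₀ over full span):
  M_1 = w₀Lx/6 - w₀x³/(6L) = (-8)·8·(24/5)/6 - (-8)·(24/5)³/(6·8) = -4096/125 kN·m
Load 2 — uniform load w=19 kN/m over full span:
  M_2 = wx(L-x)/2 = 19·(24/5)·(8-(24/5))/2 = 3648/25 kN·m
Load 3 — point force P=5 kN at a=16/3 m (b=L-a=8/3):
  M_3 = Pbx/L  [x≤a] = 5·(8/3)·(24/5)/8 = 8 kN·m
Load 4 — applied couple M₀=-15 kN·m at a=16/5 m (b=L-a=24/5):
  M_4 = M₀x/L - M₀  [x>a] = (-15)·(24/5)/8 - (-15) = 6 kN·m
Superposition: M = Σ M_i = 15894/125 kN·m ≈ 127.152000 kN·m

M(24/5) = 15894/125 kN·m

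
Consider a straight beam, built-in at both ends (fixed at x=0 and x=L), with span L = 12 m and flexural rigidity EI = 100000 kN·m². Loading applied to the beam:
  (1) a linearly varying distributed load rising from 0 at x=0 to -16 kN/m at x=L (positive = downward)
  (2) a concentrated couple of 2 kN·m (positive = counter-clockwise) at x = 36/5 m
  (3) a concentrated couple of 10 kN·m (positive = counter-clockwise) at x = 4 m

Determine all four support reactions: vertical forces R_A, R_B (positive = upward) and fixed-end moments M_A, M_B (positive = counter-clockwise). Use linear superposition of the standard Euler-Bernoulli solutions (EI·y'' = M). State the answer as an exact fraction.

R_A = -6176/225 kN, M_A = -1904/25 kN·m, R_B = -15424/225 kN, M_B = 8908/75 kN·m

Load 1 — triangular load w₀=-16 kN/m (0→w₀ over full span):
  R_A = 3w₀L/20 = 3·(-16)·12/20 = -144/5 kN
  M_A = w₀L²/30 = (-16)·12²/30 = -384/5 kN·m
  R_B = 7w₀L/20 = 7·(-16)·12/20 = -336/5 kN
  M_B = -w₀L²/20 = -(-16)·12²/20 = 576/5 kN·m
Load 2 — applied couple M₀=2 kN·m at a=36/5 m (b=L-a=24/5):
  R_A = 6M₀ab/L³ = 6·2·(36/5)·(24/5)/12³ = 6/25 kN
  M_A = M₀b(2a-b)/L² = 2·(24/5)·(2·(36/5)-(24/5))/12² = 16/25 kN·m
  R_B = -6M₀ab/L³ = -6·2·(36/5)·(24/5)/12³ = -6/25 kN
  M_B = M₀a(2b-a)/L² = 2·(36/5)·(2·(24/5)-(36/5))/12² = 6/25 kN·m
Load 3 — applied couple M₀=10 kN·m at a=4 m (b=L-a=8):
  R_A = 6M₀ab/L³ = 6·10·4·8/12³ = 10/9 kN
  M_A = M₀b(2a-b)/L² = 10·8·(2·4-8)/12² = 0 kN·m
  R_B = -6M₀ab/L³ = -6·10·4·8/12³ = -10/9 kN
  M_B = M₀a(2b-a)/L² = 10·4·(2·8-4)/12² = 10/3 kN·m
Superposition: R_A = -6176/225 kN, M_A = -1904/25 kN·m, R_B = -15424/225 kN, M_B = 8908/75 kN·m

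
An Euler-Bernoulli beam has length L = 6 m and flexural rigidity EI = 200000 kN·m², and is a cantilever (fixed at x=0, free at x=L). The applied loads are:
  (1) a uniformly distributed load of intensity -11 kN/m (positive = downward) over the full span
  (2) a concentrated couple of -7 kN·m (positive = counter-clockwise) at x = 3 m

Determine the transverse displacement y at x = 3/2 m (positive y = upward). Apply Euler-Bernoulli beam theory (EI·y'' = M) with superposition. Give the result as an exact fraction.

y(3/2) = 23049/25600000 m

Load 1 — uniform load w=-11 kN/m over full span:
  y_1 = -wx²(x²-4Lx+6L²)/(24EI) = -(-11)·(3/2)²·((3/2)²-4·6·(3/2)+6·6²)/(24·200000) = 24057/25600000 m
Load 2 — applied couple M₀=-7 kN·m at a=3 m (b=L-a=3):
  y_2 = M₀x²/(2EI)  [x≤a] = (-7)·(3/2)²/(2·200000) = -63/1600000 m
Superposition: y = Σ y_i = 23049/25600000 m ≈ 0.000900 m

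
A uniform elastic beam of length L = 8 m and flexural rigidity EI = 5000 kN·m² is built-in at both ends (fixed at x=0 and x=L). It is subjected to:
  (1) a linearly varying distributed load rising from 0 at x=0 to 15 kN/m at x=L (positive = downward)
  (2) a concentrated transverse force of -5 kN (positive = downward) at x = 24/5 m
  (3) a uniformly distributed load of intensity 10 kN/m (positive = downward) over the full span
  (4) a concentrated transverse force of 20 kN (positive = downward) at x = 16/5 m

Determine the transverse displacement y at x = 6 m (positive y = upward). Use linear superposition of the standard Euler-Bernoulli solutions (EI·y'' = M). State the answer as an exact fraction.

Load 1 — triangular load w₀=15 kN/m (0→w₀ over full span):
  y_1 = -w₀x²(L-x)²(x+2L)/(120LEI) = -15·6²·(8-6)²·(6+2·8)/(120·8·5000) = -99/10000 m
Load 2 — point force P=-5 kN at a=24/5 m (b=L-a=16/5):
  y_2 = -Pa²(L-x)²(3bL-(3b+a)(L-x))/(6L³EI)  [x>a] = -(-5)·(24/5)²·(8-6)²·(3·(16/5)·8-(3·(16/5)+(24/5))·(8-6))/(6·8³·5000) = 9/6250 m
Load 3 — uniform load w=10 kN/m over full span:
  y_3 = -wx²(L-x)²/(24EI) = -10·6²·(8-6)²/(24·5000) = -3/250 m
Load 4 — point force P=20 kN at a=16/5 m (b=L-a=24/5):
  y_4 = -Pa²(L-x)²(3bL-(3b+a)(L-x))/(6L³EI)  [x>a] = -20·(16/5)²·(8-6)²·(3·(24/5)·8-(3·(24/5)+(16/5))·(8-6))/(6·8³·5000) = -8/1875 m
Superposition: y = Σ y_i = -3709/150000 m ≈ -0.024727 m

y(6) = -3709/150000 m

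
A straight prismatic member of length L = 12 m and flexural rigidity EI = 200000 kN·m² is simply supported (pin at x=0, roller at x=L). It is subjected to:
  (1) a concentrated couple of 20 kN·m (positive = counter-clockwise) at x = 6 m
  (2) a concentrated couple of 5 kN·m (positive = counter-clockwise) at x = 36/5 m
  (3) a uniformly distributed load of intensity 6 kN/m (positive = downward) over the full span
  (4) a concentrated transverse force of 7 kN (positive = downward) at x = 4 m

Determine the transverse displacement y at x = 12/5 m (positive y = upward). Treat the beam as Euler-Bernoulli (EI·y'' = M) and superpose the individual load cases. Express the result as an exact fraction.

Load 1 — applied couple M₀=20 kN·m at a=6 m (b=L-a=6):
  y_1 = (M₀x³/(6L)+C₁x)/EI  [x≤a] with C₁=M₀(3b²-L²)/(6L)=-10 = (20·(12/5)³/(6·12)+(-10)·(12/5))/200000 = -63/625000 m
Load 2 — applied couple M₀=5 kN·m at a=36/5 m (b=L-a=24/5):
  y_2 = (M₀x³/(6L)+C₁x)/EI  [x≤a] with C₁=M₀(3b²-L²)/(6L)=-26/5 = (5·(12/5)³/(6·12)+(-26/5)·(12/5))/200000 = -9/156250 m
Load 3 — uniform load w=6 kN/m over full span:
  y_3 = -wx(L³-2Lx²+x³)/(24EI) = -6·(12/5)·(12³-2·12·(12/5)²+(12/5)³)/(24·200000) = -9396/1953125 m
Load 4 — point force P=7 kN at a=4 m (b=L-a=8):
  y_4 = -Pbx(L²-b²-x²)/(6LEI)  [x≤a] = -7·8·(12/5)·(12²-8²-(12/5)²)/(6·12·200000) = -812/1171875 m
Superposition: y = Σ y_i = -265409/46875000 m ≈ -0.005662 m

y(12/5) = -265409/46875000 m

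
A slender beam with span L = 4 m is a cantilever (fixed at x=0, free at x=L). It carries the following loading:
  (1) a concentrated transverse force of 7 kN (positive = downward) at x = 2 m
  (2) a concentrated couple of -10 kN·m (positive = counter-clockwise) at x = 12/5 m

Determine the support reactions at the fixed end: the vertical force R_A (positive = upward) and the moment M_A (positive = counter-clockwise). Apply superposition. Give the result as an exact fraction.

Load 1 — point force P=7 kN at a=2 m (b=L-a=2):
  R_A = P = 7 kN
  M_A = Pa = 7·2 = 14 kN·m
Load 2 — applied couple M₀=-10 kN·m at a=12/5 m (b=L-a=8/5):
  R_A = 0 kN
  M_A = -M₀ = -(-10) = 10 kN·m
Superposition: R_A = 7 kN, M_A = 24 kN·m

R_A = 7 kN, M_A = 24 kN·m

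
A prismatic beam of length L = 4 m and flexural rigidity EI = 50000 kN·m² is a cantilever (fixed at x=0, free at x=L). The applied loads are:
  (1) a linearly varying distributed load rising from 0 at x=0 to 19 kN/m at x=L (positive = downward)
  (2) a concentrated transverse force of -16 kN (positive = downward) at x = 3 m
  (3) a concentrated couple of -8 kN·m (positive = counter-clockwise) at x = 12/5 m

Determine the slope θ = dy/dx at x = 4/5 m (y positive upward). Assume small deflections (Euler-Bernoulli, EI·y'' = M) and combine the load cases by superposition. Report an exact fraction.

Load 1 — triangular load w₀=19 kN/m (0→w₀ over full span):
  θ_1 = (w₀Lx²/4-w₀L²x/3-w₀x⁴/(24L))/EI = (19·4·(4/5)²/4-19·4²·(4/5)/3-19·(4/5)⁴/(24·4))/50000 = -16169/11718750 rad
Load 2 — point force P=-16 kN at a=3 m (b=L-a=1):
  θ_2 = -Px(2a-x)/(2EI)  [x≤a] = -(-16)·(4/5)·(2·3-(4/5))/(2·50000) = 52/78125 rad
Load 3 — applied couple M₀=-8 kN·m at a=12/5 m (b=L-a=8/5):
  θ_3 = M₀x/EI  [x≤a] = (-8)·(4/5)/50000 = -2/15625 rad
Superposition: θ = Σ θ_i = -9869/11718750 rad ≈ -0.000842 rad

θ(4/5) = -9869/11718750 rad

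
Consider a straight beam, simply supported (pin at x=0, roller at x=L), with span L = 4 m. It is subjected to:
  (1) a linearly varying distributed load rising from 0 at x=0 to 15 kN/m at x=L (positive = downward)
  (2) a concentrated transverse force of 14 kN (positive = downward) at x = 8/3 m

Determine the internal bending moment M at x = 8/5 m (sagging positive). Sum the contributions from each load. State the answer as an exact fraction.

M(8/5) = 1568/75 kN·m

Load 1 — triangular load w₀=15 kN/m (0→w₀ over full span):
  M_1 = w₀Lx/6 - w₀x³/(6L) = 15·4·(8/5)/6 - 15·(8/5)³/(6·4) = 336/25 kN·m
Load 2 — point force P=14 kN at a=8/3 m (b=L-a=4/3):
  M_2 = Pbx/L  [x≤a] = 14·(4/3)·(8/5)/4 = 112/15 kN·m
Superposition: M = Σ M_i = 1568/75 kN·m ≈ 20.906667 kN·m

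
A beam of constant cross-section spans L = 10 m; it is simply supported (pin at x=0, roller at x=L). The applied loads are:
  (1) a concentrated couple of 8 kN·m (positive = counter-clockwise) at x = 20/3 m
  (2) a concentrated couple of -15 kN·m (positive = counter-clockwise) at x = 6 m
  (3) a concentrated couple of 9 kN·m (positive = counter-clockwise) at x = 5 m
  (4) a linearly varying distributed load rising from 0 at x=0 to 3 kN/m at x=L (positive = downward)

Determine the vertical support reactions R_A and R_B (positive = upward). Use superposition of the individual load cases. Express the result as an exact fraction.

R_A = 26/5 kN, R_B = 49/5 kN

Load 1 — applied couple M₀=8 kN·m at a=20/3 m (b=L-a=10/3):
  R_A = M₀/L = 8/10 = 4/5 kN
  R_B = -M₀/L = -8/10 = -4/5 kN
Load 2 — applied couple M₀=-15 kN·m at a=6 m (b=L-a=4):
  R_A = M₀/L = (-15)/10 = -3/2 kN
  R_B = -M₀/L = -(-15)/10 = 3/2 kN
Load 3 — applied couple M₀=9 kN·m at a=5 m (b=L-a=5):
  R_A = M₀/L = 9/10 kN
  R_B = -M₀/L = -9/10 kN
Load 4 — triangular load w₀=3 kN/m (0→w₀ over full span):
  R_A = w₀L/6 = 3·10/6 = 5 kN
  R_B = w₀L/3 = 3·10/3 = 10 kN
Superposition: R_A = 26/5 kN, R_B = 49/5 kN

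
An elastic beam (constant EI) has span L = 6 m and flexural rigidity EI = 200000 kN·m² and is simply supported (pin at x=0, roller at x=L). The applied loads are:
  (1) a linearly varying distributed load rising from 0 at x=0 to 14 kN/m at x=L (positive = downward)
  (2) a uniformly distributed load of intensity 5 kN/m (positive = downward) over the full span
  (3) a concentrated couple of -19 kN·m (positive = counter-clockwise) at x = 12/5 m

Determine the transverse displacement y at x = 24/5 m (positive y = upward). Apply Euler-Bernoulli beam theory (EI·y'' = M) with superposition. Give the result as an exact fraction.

Load 1 — triangular load w₀=14 kN/m (0→w₀ over full span):
  y_1 = -w₀x(7L⁴-10L²x²+3x⁴)/(360LEI) = -14·(24/5)·(7·6⁴-10·6²·(24/5)²+3·(24/5)⁴)/(360·6·200000) = -72009/195312500 m
Load 2 — uniform load w=5 kN/m over full span:
  y_2 = -wx(L³-2Lx²+x³)/(24EI) = -5·(24/5)·(6³-2·6·(24/5)²+(24/5)³)/(24·200000) = -783/3125000 m
Load 3 — applied couple M₀=-19 kN·m at a=12/5 m (b=L-a=18/5):
  y_3 = (M₀x³/(6L)-M₀(x-a)²/2+C₁x)/EI  [x>a] with C₁=M₀(3b²-L²)/(6L)=-38/25 = ((-19)·(24/5)³/(6·6)-(-19)·((24/5)-(12/5))²/2+(-38/25)·(24/5))/200000 = -171/3125000 m
Superposition: y = Σ y_i = -65817/97656250 m ≈ -0.000674 m

y(24/5) = -65817/97656250 m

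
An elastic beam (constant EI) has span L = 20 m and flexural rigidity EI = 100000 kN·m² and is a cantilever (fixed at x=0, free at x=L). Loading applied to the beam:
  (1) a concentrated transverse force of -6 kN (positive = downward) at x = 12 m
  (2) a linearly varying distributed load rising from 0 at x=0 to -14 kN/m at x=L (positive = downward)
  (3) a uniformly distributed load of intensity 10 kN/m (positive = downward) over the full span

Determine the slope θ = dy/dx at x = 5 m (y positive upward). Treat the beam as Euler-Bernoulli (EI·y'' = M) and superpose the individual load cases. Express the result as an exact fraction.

θ(5) = 1711/960000 rad

Load 1 — point force P=-6 kN at a=12 m (b=L-a=8):
  θ_1 = -Px(2a-x)/(2EI)  [x≤a] = -(-6)·5·(2·12-5)/(2·100000) = 57/20000 rad
Load 2 — triangular load w₀=-14 kN/m (0→w₀ over full span):
  θ_2 = (w₀Lx²/4-w₀L²x/3-w₀x⁴/(24L))/EI = ((-14)·20·5²/4-(-14)·20²·5/3-(-14)·5⁴/(24·20))/100000 = 973/12800 rad
Load 3 — uniform load w=10 kN/m over full span:
  θ_3 = -wx(x²-3Lx+3L²)/(6EI) = -10·5·(5²-3·20·5+3·20²)/(6·100000) = -37/480 rad
Superposition: θ = Σ θ_i = 1711/960000 rad ≈ 0.001782 rad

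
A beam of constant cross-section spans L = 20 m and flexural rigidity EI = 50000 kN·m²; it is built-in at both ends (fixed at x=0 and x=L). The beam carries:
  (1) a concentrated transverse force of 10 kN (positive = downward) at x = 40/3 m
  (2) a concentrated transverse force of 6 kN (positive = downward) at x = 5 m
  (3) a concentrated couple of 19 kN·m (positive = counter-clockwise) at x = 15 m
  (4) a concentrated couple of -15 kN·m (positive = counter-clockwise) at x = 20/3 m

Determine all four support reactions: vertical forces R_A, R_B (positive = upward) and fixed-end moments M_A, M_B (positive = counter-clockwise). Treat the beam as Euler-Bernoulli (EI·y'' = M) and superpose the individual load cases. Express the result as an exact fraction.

R_A = 33367/4320 kN, M_A = 16255/432 kN·m, R_B = 35753/4320 kN, M_B = -18929/432 kN·m

Load 1 — point force P=10 kN at a=40/3 m (b=L-a=20/3):
  R_A = Pb²(3a+b)/L³ = 10·(20/3)²·(3·(40/3)+(20/3))/20³ = 70/27 kN
  M_A = Pab²/L² = 10·(40/3)·(20/3)²/20² = 400/27 kN·m
  R_B = Pa²(a+3b)/L³ = 10·(40/3)²·((40/3)+3·(20/3))/20³ = 200/27 kN
  M_B = -Pa²b/L² = -10·(40/3)²·(20/3)/20² = -800/27 kN·m
Load 2 — point force P=6 kN at a=5 m (b=L-a=15):
  R_A = Pb²(3a+b)/L³ = 6·15²·(3·5+15)/20³ = 81/16 kN
  M_A = Pab²/L² = 6·5·15²/20² = 135/8 kN·m
  R_B = Pa²(a+3b)/L³ = 6·5²·(5+3·15)/20³ = 15/16 kN
  M_B = -Pa²b/L² = -6·5²·15/20² = -45/8 kN·m
Load 3 — applied couple M₀=19 kN·m at a=15 m (b=L-a=5):
  R_A = 6M₀ab/L³ = 6·19·15·5/20³ = 171/160 kN
  M_A = M₀b(2a-b)/L² = 19·5·(2·15-5)/20² = 95/16 kN·m
  R_B = -6M₀ab/L³ = -6·19·15·5/20³ = -171/160 kN
  M_B = M₀a(2b-a)/L² = 19·15·(2·5-15)/20² = -57/16 kN·m
Load 4 — applied couple M₀=-15 kN·m at a=20/3 m (b=L-a=40/3):
  R_A = 6M₀ab/L³ = 6·(-15)·(20/3)·(40/3)/20³ = -1 kN
  M_A = M₀b(2a-b)/L² = (-15)·(40/3)·(2·(20/3)-(40/3))/20² = 0 kN·m
  R_B = -6M₀ab/L³ = -6·(-15)·(20/3)·(40/3)/20³ = 1 kN
  M_B = M₀a(2b-a)/L² = (-15)·(20/3)·(2·(40/3)-(20/3))/20² = -5 kN·m
Superposition: R_A = 33367/4320 kN, M_A = 16255/432 kN·m, R_B = 35753/4320 kN, M_B = -18929/432 kN·m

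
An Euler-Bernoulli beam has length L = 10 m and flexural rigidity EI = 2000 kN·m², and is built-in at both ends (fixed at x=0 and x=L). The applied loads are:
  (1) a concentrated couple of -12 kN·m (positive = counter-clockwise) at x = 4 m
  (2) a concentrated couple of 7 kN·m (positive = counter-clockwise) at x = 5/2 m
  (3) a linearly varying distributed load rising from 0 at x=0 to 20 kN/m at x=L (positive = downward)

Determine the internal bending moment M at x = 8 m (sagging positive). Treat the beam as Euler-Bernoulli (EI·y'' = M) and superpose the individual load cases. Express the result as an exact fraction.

M(8) = 17371/6000 kN·m

Load 1 — applied couple M₀=-12 kN·m at a=4 m (b=L-a=6):
  M_1 = R_Ax - M_A - M₀  [x>a] with R_A=-216/125, M_A=-36/25 = (-216/125)·8 - (-36/25) - (-12) = -48/125 kN·m
Load 2 — applied couple M₀=7 kN·m at a=5/2 m (b=L-a=15/2):
  M_2 = R_Ax - M_A - M₀  [x>a] with R_A=63/80, M_A=-21/16 = (63/80)·8 - (-21/16) - 7 = 49/80 kN·m
Load 3 — triangular load w₀=20 kN/m (0→w₀ over full span):
  M_3 = 3w₀Lx/20 - w₀L²/30 - w₀x³/(6L) = 3·20·10·8/20 - 20·10²/30 - 20·8³/(6·10) = 8/3 kN·m
Superposition: M = Σ M_i = 17371/6000 kN·m ≈ 2.895167 kN·m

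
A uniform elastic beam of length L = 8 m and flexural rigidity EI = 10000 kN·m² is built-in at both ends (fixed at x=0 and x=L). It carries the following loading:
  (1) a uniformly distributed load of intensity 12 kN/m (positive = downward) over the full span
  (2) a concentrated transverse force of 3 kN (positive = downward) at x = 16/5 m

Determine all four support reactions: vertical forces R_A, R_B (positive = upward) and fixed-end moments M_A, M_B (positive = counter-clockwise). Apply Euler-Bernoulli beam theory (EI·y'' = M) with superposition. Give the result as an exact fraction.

Load 1 — uniform load w=12 kN/m over full span:
  R_A = wL/2 = 12·8/2 = 48 kN
  M_A = wL²/12 = 12·8²/12 = 64 kN·m
  R_B = wL/2 = 12·8/2 = 48 kN
  M_B = -wL²/12 = -12·8²/12 = -64 kN·m
Load 2 — point force P=3 kN at a=16/5 m (b=L-a=24/5):
  R_A = Pb²(3a+b)/L³ = 3·(24/5)²·(3·(16/5)+(24/5))/8³ = 243/125 kN
  M_A = Pab²/L² = 3·(16/5)·(24/5)²/8² = 432/125 kN·m
  R_B = Pa²(a+3b)/L³ = 3·(16/5)²·((16/5)+3·(24/5))/8³ = 132/125 kN
  M_B = -Pa²b/L² = -3·(16/5)²·(24/5)/8² = -288/125 kN·m
Superposition: R_A = 6243/125 kN, M_A = 8432/125 kN·m, R_B = 6132/125 kN, M_B = -8288/125 kN·m

R_A = 6243/125 kN, M_A = 8432/125 kN·m, R_B = 6132/125 kN, M_B = -8288/125 kN·m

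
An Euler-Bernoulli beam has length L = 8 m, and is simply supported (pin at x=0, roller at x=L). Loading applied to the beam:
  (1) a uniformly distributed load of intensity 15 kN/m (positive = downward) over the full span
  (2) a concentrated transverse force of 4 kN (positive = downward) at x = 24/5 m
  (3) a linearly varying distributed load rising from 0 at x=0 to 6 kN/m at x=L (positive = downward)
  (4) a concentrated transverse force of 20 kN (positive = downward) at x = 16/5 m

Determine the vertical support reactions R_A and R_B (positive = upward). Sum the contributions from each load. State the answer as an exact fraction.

Load 1 — uniform load w=15 kN/m over full span:
  R_A = wL/2 = 15·8/2 = 60 kN
  R_B = wL/2 = 15·8/2 = 60 kN
Load 2 — point force P=4 kN at a=24/5 m (b=L-a=16/5):
  R_A = Pb/L = 4·(16/5)/8 = 8/5 kN
  R_B = Pa/L = 4·(24/5)/8 = 12/5 kN
Load 3 — triangular load w₀=6 kN/m (0→w₀ over full span):
  R_A = w₀L/6 = 6·8/6 = 8 kN
  R_B = w₀L/3 = 6·8/3 = 16 kN
Load 4 — point force P=20 kN at a=16/5 m (b=L-a=24/5):
  R_A = Pb/L = 20·(24/5)/8 = 12 kN
  R_B = Pa/L = 20·(16/5)/8 = 8 kN
Superposition: R_A = 408/5 kN, R_B = 432/5 kN

R_A = 408/5 kN, R_B = 432/5 kN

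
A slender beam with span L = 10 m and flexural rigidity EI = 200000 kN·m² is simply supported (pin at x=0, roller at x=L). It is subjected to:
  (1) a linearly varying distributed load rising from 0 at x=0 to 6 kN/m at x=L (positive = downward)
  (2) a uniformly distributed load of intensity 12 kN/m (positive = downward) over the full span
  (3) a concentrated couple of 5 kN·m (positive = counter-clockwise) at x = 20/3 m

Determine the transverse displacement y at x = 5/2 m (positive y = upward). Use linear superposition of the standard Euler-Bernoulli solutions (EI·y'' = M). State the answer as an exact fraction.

y(5/2) = -25657/3686400 m

Load 1 — triangular load w₀=6 kN/m (0→w₀ over full span):
  y_1 = -w₀x(7L⁴-10L²x²+3x⁴)/(360LEI) = -6·(5/2)·(7·10⁴-10·10²·(5/2)²+3·(5/2)⁴)/(360·10·200000) = -109/81920 m
Load 2 — uniform load w=12 kN/m over full span:
  y_2 = -wx(L³-2Lx²+x³)/(24EI) = -12·(5/2)·(10³-2·10·(5/2)²+(5/2)³)/(24·200000) = -57/10240 m
Load 3 — applied couple M₀=5 kN·m at a=20/3 m (b=L-a=10/3):
  y_3 = (M₀x³/(6L)+C₁x)/EI  [x≤a] with C₁=M₀(3b²-L²)/(6L)=-50/9 = (5·(5/2)³/(6·10)+(-50/9)·(5/2))/200000 = -29/460800 m
Superposition: y = Σ y_i = -25657/3686400 m ≈ -0.006960 m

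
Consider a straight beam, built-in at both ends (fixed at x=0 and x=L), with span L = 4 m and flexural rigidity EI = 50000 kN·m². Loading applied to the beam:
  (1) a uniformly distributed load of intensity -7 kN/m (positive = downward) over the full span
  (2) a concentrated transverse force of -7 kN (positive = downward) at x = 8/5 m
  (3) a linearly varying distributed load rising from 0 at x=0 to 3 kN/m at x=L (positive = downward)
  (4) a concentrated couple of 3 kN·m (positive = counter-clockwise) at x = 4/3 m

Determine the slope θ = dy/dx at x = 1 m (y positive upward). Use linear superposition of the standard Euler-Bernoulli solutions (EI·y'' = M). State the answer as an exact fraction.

Load 1 — uniform load w=-7 kN/m over full span:
  θ_1 = -wx(L-x)(L-2x)/(12EI) = -(-7)·1·(4-1)·(4-2·1)/(12·50000) = 7/100000 rad
Load 2 — point force P=-7 kN at a=8/5 m (b=L-a=12/5):
  θ_2 = -Pb²x(2aL-(3a+b)x)/(2L³EI)  [x≤a] = -(-7)·(12/5)²·1·(2·(8/5)·4-(3·(8/5)+(12/5))·1)/(2·4³·50000) = 441/12500000 rad
Load 3 — triangular load w₀=3 kN/m (0→w₀ over full span):
  θ_3 = -w₀(2x(L-x)(L-2x)(x+2L)+x²(L-x)²)/(120LEI) = -3·(2·1·(4-1)·(4-2·1)·(1+2·4)+1²·(4-1)²)/(120·4·50000) = -117/8000000 rad
Load 4 — applied couple M₀=3 kN·m at a=4/3 m (b=L-a=8/3):
  θ_4 = (R_Ax²/2 - M_Ax)/EI  [x≤a] with R_A=1, M_A=0 = (1·1²/2 - 0·1)/50000 = 1/100000 rad
Superposition: θ = Σ θ_i = 20131/200000000 rad ≈ 0.000101 rad

θ(1) = 20131/200000000 rad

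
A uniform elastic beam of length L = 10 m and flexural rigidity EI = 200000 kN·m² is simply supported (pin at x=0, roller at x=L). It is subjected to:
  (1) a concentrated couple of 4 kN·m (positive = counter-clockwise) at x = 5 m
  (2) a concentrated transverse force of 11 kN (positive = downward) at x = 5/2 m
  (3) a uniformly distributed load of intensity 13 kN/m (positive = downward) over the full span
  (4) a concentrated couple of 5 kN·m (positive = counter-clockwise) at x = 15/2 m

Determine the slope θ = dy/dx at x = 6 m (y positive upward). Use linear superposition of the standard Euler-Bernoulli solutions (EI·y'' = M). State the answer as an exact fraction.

θ(6) = 88831/96000000 rad

Load 1 — applied couple M₀=4 kN·m at a=5 m (b=L-a=5):
  θ_1 = (M₀x²/(2L)-M₀(x-a)+C₁)/EI  [x>a] with C₁=M₀(3b²-L²)/(6L)=-5/3 = (4·6²/(2·10)-4·(6-5)+(-5/3))/200000 = 23/3000000 rad
Load 2 — point force P=11 kN at a=5/2 m (b=L-a=15/2):
  θ_2 = -Pa(2L²-6Lx+3x²+a²)/(6LEI)  [x>a] = -11·(5/2)·(2·10²-6·10·6+3·6²+(5/2)²)/(6·10·200000) = 671/6400000 rad
Load 3 — uniform load w=13 kN/m over full span:
  θ_3 = -w(L³-6Lx²+4x³)/(24EI) = -13·(10³-6·10·6²+4·6³)/(24·200000) = 481/600000 rad
Load 4 — applied couple M₀=5 kN·m at a=15/2 m (b=L-a=5/2):
  θ_4 = (M₀x²/(2L)+C₁)/EI  [x≤a] with C₁=M₀(3b²-L²)/(6L)=-325/48 = (5·6²/(2·10)+(-325/48))/200000 = 107/9600000 rad
Superposition: θ = Σ θ_i = 88831/96000000 rad ≈ 0.000925 rad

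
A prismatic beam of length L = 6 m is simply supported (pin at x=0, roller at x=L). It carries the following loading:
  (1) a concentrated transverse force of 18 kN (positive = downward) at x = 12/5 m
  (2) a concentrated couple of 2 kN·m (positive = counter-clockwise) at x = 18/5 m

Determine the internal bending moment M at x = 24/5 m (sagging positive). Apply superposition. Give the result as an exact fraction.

Load 1 — point force P=18 kN at a=12/5 m (b=L-a=18/5):
  M_1 = Pa(L-x)/L  [x>a] = 18·(12/5)·(6-(24/5))/6 = 216/25 kN·m
Load 2 — applied couple M₀=2 kN·m at a=18/5 m (b=L-a=12/5):
  M_2 = M₀x/L - M₀  [x>a] = 2·(24/5)/6 - 2 = -2/5 kN·m
Superposition: M = Σ M_i = 206/25 kN·m ≈ 8.240000 kN·m

M(24/5) = 206/25 kN·m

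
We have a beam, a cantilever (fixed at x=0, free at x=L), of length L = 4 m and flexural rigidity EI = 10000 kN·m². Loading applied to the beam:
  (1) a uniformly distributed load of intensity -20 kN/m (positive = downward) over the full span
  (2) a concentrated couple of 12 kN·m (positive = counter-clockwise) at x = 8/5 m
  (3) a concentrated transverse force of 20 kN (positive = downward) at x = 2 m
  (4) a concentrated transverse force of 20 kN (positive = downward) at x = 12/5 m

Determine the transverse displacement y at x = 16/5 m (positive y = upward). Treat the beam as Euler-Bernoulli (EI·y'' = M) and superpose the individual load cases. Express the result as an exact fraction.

y(16/5) = 6473/234375 m

Load 1 — uniform load w=-20 kN/m over full span:
  y_1 = -wx²(x²-4Lx+6L²)/(24EI) = -(-20)·(16/5)²·((16/5)²-4·4·(16/5)+6·4²)/(24·10000) = 11008/234375 m
Load 2 — applied couple M₀=12 kN·m at a=8/5 m (b=L-a=12/5):
  y_2 = M₀a(2x-a)/(2EI)  [x>a] = 12·(8/5)·(2·(16/5)-(8/5))/(2·10000) = 72/15625 m
Load 3 — point force P=20 kN at a=2 m (b=L-a=2):
  y_3 = -Pa²(3x-a)/(6EI)  [x>a] = -20·2²·(3·(16/5)-2)/(6·10000) = -19/1875 m
Load 4 — point force P=20 kN at a=12/5 m (b=L-a=8/5):
  y_4 = -Pa²(3x-a)/(6EI)  [x>a] = -20·(12/5)²·(3·(16/5)-(12/5))/(6·10000) = -216/15625 m
Superposition: y = Σ y_i = 6473/234375 m ≈ 0.027618 m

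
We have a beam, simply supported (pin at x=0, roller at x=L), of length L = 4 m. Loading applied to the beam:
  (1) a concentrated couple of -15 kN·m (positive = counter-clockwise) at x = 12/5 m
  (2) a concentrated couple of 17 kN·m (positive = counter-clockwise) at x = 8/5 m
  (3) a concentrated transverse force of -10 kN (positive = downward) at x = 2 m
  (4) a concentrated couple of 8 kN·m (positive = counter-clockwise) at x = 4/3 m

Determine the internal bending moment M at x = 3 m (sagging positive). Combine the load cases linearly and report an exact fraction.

Load 1 — applied couple M₀=-15 kN·m at a=12/5 m (b=L-a=8/5):
  M_1 = M₀x/L - M₀  [x>a] = (-15)·3/4 - (-15) = 15/4 kN·m
Load 2 — applied couple M₀=17 kN·m at a=8/5 m (b=L-a=12/5):
  M_2 = M₀x/L - M₀  [x>a] = 17·3/4 - 17 = -17/4 kN·m
Load 3 — point force P=-10 kN at a=2 m (b=L-a=2):
  M_3 = Pa(L-x)/L  [x>a] = (-10)·2·(4-3)/4 = -5 kN·m
Load 4 — applied couple M₀=8 kN·m at a=4/3 m (b=L-a=8/3):
  M_4 = M₀x/L - M₀  [x>a] = 8·3/4 - 8 = -2 kN·m
Superposition: M = Σ M_i = -15/2 kN·m ≈ -7.500000 kN·m

M(3) = -15/2 kN·m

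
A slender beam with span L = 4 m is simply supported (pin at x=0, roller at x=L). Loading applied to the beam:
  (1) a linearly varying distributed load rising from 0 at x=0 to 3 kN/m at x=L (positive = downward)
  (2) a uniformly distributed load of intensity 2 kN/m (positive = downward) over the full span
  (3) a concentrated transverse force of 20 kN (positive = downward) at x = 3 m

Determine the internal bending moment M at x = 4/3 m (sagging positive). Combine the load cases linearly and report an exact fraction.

Load 1 — triangular load w₀=3 kN/m (0→w₀ over full span):
  M_1 = w₀Lx/6 - w₀x³/(6L) = 3·4·(4/3)/6 - 3·(4/3)³/(6·4) = 64/27 kN·m
Load 2 — uniform load w=2 kN/m over full span:
  M_2 = wx(L-x)/2 = 2·(4/3)·(4-(4/3))/2 = 32/9 kN·m
Load 3 — point force P=20 kN at a=3 m (b=L-a=1):
  M_3 = Pbx/L  [x≤a] = 20·1·(4/3)/4 = 20/3 kN·m
Superposition: M = Σ M_i = 340/27 kN·m ≈ 12.592593 kN·m

M(4/3) = 340/27 kN·m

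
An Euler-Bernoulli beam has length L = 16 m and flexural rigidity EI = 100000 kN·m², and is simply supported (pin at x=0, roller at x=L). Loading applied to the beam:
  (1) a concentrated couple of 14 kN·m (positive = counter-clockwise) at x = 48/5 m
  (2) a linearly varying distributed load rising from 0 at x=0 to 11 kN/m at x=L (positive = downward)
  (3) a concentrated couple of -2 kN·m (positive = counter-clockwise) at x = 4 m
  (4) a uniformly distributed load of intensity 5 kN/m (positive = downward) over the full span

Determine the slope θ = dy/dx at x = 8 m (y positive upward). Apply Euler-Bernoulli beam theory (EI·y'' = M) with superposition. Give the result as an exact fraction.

Load 1 — applied couple M₀=14 kN·m at a=48/5 m (b=L-a=32/5):
  θ_1 = (M₀x²/(2L)+C₁)/EI  [x≤a] with C₁=M₀(3b²-L²)/(6L)=-1456/75 = (14·8²/(2·16)+(-1456/75))/100000 = 161/1875000 rad
Load 2 — triangular load w₀=11 kN/m (0→w₀ over full span):
  θ_2 = -w₀(7L⁴-30L²x²+15x⁴)/(360LEI) = -11·(7·16⁴-30·16²·8²+15·8⁴)/(360·16·100000) = -77/140625 rad
Load 3 — applied couple M₀=-2 kN·m at a=4 m (b=L-a=12):
  θ_3 = (M₀x²/(2L)-M₀(x-a)+C₁)/EI  [x>a] with C₁=M₀(3b²-L²)/(6L)=-11/3 = ((-2)·8²/(2·16)-(-2)·(8-4)+(-11/3))/100000 = 1/300000 rad
Load 4 — uniform load w=5 kN/m over full span:
  θ_4 = -w(L³-6Lx²+4x³)/(24EI) = -5·(16³-6·16·8²+4·8³)/(24·100000) = 0 rad
Superposition: θ = Σ θ_i = -10313/22500000 rad ≈ -0.000458 rad

θ(8) = -10313/22500000 rad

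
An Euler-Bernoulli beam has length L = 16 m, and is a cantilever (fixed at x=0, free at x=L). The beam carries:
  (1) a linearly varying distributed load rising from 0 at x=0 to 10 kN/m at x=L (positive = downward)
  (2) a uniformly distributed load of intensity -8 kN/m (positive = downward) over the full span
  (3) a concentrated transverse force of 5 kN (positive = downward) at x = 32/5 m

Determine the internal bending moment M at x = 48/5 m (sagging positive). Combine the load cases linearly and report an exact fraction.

Load 1 — triangular load w₀=10 kN/m (0→w₀ over full span):
  M_1 = w₀Lx/2 - w₀L²/3 - w₀x³/(6L) = 10·16·(48/5)/2 - 10·16²/3 - 10·(48/5)³/(6·16) = -13312/75 kN·m
Load 2 — uniform load w=-8 kN/m over full span:
  M_2 = -w(L-x)²/2 = -(-8)·(16-(48/5))²/2 = 4096/25 kN·m
Load 3 — point force P=5 kN at a=32/5 m (b=L-a=48/5):
  M_3 = 0  [x>a] = 0 kN·m
Superposition: M = Σ M_i = -1024/75 kN·m ≈ -13.653333 kN·m

M(48/5) = -1024/75 kN·m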